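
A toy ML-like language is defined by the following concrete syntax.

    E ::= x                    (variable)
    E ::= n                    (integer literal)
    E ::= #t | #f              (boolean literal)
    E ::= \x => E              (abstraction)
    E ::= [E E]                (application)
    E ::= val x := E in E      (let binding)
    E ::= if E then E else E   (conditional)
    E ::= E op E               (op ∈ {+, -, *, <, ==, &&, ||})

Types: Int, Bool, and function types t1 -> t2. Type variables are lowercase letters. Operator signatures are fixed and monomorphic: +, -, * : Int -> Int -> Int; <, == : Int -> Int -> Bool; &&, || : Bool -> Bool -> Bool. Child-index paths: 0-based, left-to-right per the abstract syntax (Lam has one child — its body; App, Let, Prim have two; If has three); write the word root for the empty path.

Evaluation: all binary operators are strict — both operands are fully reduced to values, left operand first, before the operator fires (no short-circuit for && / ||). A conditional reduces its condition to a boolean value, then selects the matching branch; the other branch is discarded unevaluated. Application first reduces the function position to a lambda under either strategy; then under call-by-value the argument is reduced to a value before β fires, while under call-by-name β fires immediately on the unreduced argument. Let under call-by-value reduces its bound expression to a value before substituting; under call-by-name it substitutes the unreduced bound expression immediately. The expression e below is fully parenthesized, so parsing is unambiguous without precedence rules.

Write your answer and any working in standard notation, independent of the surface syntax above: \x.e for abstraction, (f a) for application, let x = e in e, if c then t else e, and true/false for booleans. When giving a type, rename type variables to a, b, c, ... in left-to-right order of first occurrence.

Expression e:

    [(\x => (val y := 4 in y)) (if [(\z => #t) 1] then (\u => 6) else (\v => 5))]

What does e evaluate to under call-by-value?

Answer: 4

Trace:
step 0: ((\x.(let y = 4 in y)) (if ((\z.true) 1) then (\u.6) else (\v.5)))
step 1: [beta@1.0] ((\x.(let y = 4 in y)) (if true then (\u.6) else (\v.5)))
step 2: [if@1] ((\x.(let y = 4 in y)) (\u.6))
step 3: [beta@root] (let y = 4 in y)
step 4: [let@root] 4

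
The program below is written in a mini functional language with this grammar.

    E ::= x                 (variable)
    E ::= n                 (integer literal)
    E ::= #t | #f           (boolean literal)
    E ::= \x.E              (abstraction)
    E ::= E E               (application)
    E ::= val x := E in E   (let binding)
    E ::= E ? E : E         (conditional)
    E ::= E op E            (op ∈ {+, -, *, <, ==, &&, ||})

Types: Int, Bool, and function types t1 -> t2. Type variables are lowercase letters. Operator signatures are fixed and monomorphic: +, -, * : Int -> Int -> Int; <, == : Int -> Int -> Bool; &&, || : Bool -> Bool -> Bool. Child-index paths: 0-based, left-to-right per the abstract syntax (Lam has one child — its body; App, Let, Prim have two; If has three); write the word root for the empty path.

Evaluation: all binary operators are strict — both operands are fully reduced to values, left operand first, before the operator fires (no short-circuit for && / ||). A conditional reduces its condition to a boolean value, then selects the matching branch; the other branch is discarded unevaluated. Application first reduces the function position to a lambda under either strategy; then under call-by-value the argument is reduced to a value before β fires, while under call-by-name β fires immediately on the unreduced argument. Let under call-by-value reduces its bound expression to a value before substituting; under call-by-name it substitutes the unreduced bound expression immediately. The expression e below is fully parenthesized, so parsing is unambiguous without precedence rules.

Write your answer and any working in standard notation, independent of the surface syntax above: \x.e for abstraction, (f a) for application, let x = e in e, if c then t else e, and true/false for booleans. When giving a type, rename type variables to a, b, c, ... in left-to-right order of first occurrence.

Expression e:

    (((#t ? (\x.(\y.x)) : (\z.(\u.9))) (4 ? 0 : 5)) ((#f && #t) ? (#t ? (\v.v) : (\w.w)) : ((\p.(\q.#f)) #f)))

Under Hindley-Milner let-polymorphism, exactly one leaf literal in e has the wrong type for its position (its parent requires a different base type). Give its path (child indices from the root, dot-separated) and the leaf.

Answer: 0.1.0 : 4

Derivation:
  unify Bool ~ Bool
x : a
\y._ : b -> a
\x._ : a -> b -> a
\u._ : d -> Int
\z._ : c -> d -> Int
  unify a -> b -> a ~ c -> d -> Int
  unify a ~ c
  unify b -> c ~ d -> Int
  unify b ~ d
  unify c ~ Int
  unify Int ~ Bool
  FAIL: mismatch Int ~ Bool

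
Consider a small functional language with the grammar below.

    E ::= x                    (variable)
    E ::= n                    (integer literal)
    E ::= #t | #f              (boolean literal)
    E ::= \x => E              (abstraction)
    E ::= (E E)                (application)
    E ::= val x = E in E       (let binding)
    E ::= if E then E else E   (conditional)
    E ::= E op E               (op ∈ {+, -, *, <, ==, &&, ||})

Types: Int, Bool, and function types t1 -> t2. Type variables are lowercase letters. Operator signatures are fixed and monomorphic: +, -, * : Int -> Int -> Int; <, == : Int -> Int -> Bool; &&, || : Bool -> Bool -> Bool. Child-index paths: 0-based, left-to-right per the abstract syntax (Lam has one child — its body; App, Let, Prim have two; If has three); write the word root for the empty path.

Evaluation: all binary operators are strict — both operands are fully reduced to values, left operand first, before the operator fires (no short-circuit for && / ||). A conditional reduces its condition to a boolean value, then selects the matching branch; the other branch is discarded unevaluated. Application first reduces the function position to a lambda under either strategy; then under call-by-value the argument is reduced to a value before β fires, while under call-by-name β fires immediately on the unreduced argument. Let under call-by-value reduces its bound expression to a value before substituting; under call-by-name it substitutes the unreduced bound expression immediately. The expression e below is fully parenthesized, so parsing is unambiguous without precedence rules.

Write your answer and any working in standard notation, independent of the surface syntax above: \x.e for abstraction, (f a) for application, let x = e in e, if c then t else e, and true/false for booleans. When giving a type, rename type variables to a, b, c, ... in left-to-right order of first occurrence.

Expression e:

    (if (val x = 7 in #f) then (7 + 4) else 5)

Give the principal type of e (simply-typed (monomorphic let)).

Trace:
let x : Int
  unify Bool ~ Bool
  unify Int ~ Int
  unify Int ~ Int
  unify Int ~ Int

Answer: Int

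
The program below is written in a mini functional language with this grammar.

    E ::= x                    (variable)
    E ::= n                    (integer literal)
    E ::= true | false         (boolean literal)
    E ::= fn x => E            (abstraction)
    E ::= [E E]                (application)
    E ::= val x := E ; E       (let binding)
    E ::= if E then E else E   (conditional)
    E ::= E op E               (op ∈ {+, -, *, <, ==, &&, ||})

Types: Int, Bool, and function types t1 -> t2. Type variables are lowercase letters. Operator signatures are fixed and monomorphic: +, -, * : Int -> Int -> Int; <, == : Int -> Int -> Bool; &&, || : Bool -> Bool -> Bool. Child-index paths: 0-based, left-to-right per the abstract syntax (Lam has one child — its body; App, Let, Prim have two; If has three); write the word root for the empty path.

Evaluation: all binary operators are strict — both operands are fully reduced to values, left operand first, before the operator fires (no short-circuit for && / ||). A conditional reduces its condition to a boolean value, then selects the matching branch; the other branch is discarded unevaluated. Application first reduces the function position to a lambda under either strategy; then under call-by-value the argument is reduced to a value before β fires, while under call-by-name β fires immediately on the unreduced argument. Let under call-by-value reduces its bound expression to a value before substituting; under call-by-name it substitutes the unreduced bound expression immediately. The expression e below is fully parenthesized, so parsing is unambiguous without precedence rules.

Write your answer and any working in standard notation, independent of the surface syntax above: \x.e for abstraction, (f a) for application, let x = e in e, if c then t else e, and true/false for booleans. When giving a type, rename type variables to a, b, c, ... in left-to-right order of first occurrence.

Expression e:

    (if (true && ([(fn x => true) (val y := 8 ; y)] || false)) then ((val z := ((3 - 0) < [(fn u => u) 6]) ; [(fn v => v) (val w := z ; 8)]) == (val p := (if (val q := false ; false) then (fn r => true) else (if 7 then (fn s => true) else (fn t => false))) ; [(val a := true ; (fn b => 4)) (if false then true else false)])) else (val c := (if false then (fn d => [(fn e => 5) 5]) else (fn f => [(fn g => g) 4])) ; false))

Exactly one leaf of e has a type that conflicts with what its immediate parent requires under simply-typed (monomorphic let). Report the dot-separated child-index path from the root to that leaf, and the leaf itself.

Working:
  unify Bool ~ Bool
\x._ : a -> Bool
let y : Int
y : Int
  unify a -> Bool ~ Int -> b
  unify a ~ Int
  unify Bool ~ b
_ _ : Bool
  unify Bool ~ Bool
  unify Bool ~ Bool
  unify Bool ~ Bool
  unify Bool ~ Bool
  unify Int ~ Int
  unify Int ~ Int
  unify Int ~ Int
u : c
\u._ : c -> c
  unify c -> c ~ Int -> d
  unify c ~ Int
  unify Int ~ d
_ _ : Int
  unify Int ~ Int
let z : Bool
v : e
\v._ : e -> e
z : Bool
let w : Bool
  unify e -> e ~ Int -> f
  unify e ~ Int
  unify Int ~ f
_ _ : Int
  unify Int ~ Int
let q : Bool
  unify Bool ~ Bool
\r._ : g -> Bool
  unify Int ~ Bool
  FAIL: mismatch Int ~ Bool

Answer: 1.1.0.2.0 : 7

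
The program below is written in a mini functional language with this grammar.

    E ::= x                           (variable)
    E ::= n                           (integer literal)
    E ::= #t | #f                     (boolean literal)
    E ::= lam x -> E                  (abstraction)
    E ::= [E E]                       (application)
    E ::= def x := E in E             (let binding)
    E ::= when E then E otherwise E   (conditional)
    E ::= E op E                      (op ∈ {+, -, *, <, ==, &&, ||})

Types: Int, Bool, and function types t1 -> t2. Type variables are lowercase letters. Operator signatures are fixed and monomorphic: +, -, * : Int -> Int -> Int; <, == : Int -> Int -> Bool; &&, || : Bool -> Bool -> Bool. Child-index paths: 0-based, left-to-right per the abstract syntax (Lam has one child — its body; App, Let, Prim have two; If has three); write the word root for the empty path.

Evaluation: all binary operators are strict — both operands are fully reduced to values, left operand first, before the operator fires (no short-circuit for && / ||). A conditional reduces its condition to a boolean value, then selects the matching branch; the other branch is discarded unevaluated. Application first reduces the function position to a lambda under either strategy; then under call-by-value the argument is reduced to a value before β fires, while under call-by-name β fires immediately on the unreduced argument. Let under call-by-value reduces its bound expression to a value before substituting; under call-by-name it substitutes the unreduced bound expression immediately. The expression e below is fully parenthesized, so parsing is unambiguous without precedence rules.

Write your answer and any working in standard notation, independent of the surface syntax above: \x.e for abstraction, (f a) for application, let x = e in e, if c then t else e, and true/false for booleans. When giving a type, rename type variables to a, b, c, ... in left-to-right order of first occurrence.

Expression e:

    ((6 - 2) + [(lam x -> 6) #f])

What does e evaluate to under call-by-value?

Derivation:
step 0: ((6 - 2) + ((\x.6) false))
step 1: [delta@0] (4 + ((\x.6) false))
step 2: [beta@1] (4 + 6)
step 3: [delta@root] 10

Answer: 10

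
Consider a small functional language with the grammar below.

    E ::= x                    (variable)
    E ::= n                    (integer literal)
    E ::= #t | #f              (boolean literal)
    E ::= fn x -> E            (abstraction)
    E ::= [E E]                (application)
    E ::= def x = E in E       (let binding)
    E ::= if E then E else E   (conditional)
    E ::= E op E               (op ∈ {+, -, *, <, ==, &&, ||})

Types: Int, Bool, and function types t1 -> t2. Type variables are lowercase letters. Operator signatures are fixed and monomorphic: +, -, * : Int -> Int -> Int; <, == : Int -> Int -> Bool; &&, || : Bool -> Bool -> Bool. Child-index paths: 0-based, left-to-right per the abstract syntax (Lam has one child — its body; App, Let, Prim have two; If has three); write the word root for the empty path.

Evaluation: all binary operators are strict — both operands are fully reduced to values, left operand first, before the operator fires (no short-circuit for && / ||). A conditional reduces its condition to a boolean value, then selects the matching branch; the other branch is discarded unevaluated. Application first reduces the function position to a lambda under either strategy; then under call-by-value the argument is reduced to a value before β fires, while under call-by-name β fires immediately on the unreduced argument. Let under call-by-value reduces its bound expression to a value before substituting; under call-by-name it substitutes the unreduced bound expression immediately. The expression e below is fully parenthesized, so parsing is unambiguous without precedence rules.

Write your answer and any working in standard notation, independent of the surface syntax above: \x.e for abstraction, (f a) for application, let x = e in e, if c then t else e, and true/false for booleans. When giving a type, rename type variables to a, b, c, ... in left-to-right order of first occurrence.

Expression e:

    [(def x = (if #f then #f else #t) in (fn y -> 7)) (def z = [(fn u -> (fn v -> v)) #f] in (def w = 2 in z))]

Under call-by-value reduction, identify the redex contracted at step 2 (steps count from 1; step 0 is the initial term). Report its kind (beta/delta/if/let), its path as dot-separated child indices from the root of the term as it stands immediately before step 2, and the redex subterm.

Answer: let at 0 : (let x = true in (\y.7))

Derivation:
step 0: ((let x = (if false then false else true) in (\y.7)) (let z = ((\u.(\v.v)) false) in (let w = 2 in z)))
step 1: [if@0.0] ((let x = true in (\y.7)) (let z = ((\u.(\v.v)) false) in (let w = 2 in z)))
step 2: [let@0] ((\y.7) (let z = ((\u.(\v.v)) false) in (let w = 2 in z)))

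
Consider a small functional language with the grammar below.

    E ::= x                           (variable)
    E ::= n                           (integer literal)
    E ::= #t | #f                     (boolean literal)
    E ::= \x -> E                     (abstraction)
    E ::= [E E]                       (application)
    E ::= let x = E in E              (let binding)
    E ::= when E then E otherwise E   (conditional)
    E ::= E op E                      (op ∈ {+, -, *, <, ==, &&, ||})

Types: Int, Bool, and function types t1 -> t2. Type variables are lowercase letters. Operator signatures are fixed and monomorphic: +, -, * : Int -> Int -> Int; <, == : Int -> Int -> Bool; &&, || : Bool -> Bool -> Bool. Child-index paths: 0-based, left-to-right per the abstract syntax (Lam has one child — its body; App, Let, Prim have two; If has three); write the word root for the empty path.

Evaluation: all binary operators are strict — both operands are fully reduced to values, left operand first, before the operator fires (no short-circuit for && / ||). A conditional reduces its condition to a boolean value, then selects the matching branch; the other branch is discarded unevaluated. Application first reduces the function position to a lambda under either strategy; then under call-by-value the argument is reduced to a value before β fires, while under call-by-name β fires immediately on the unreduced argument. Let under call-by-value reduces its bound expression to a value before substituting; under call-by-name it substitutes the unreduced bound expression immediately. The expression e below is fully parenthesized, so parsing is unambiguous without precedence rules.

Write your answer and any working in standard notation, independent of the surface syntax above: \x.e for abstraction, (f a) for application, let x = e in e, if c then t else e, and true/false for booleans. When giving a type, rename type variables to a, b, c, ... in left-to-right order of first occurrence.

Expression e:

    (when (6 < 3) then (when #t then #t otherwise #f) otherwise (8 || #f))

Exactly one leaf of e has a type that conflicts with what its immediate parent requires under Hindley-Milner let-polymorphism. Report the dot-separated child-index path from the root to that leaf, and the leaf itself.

Answer: 2.0 : 8

Trace:
  unify Int ~ Int
  unify Int ~ Int
  unify Bool ~ Bool
  unify Bool ~ Bool
  unify Bool ~ Bool
  unify Int ~ Bool
  FAIL: mismatch Int ~ Bool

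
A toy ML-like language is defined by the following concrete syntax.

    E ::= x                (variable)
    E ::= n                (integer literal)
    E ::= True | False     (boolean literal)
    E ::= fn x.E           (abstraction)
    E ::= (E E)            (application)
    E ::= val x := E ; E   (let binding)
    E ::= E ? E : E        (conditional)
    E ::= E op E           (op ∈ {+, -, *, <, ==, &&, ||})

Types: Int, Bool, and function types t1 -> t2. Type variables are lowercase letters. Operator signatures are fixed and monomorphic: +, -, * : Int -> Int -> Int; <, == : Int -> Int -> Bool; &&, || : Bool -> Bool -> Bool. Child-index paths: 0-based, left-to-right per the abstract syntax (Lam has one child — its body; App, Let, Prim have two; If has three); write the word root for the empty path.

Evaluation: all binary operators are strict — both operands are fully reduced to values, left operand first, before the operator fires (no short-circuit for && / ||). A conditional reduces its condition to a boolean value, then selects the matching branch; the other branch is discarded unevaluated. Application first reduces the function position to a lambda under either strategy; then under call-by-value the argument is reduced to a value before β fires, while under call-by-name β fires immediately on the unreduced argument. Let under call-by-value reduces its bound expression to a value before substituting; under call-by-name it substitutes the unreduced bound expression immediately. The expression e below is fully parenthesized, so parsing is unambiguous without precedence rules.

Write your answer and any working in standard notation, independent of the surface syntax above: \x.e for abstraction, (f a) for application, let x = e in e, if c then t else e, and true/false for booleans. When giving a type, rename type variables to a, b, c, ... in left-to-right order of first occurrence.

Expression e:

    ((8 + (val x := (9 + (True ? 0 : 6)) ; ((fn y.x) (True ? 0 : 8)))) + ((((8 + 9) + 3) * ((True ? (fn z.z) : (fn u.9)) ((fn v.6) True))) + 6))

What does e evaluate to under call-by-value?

Working:
step 0: ((8 + (let x = (9 + (if true then 0 else 6)) in ((\y.x) (if true then 0 else 8)))) + ((((8 + 9) + 3) * ((if true then (\z.z) else (\u.9)) ((\v.6) true))) + 6))
step 1: [if@0.1.0.1] ((8 + (let x = (9 + 0) in ((\y.x) (if true then 0 else 8)))) + ((((8 + 9) + 3) * ((if true then (\z.z) else (\u.9)) ((\v.6) true))) + 6))
step 2: [delta@0.1.0] ((8 + (let x = 9 in ((\y.x) (if true then 0 else 8)))) + ((((8 + 9) + 3) * ((if true then (\z.z) else (\u.9)) ((\v.6) true))) + 6))
step 3: [let@0.1] ((8 + ((\y.9) (if true then 0 else 8))) + ((((8 + 9) + 3) * ((if true then (\z.z) else (\u.9)) ((\v.6) true))) + 6))
step 4: [if@0.1.1] ((8 + ((\y.9) 0)) + ((((8 + 9) + 3) * ((if true then (\z.z) else (\u.9)) ((\v.6) true))) + 6))
step 5: [beta@0.1] ((8 + 9) + ((((8 + 9) + 3) * ((if true then (\z.z) else (\u.9)) ((\v.6) true))) + 6))
step 6: [delta@0] (17 + ((((8 + 9) + 3) * ((if true then (\z.z) else (\u.9)) ((\v.6) true))) + 6))
step 7: [delta@1.0.0.0] (17 + (((17 + 3) * ((if true then (\z.z) else (\u.9)) ((\v.6) true))) + 6))
step 8: [delta@1.0.0] (17 + ((20 * ((if true then (\z.z) else (\u.9)) ((\v.6) true))) + 6))
step 9: [if@1.0.1.0] (17 + ((20 * ((\z.z) ((\v.6) true))) + 6))
step 10: [beta@1.0.1.1] (17 + ((20 * ((\z.z) 6)) + 6))
step 11: [beta@1.0.1] (17 + ((20 * 6) + 6))
step 12: [delta@1.0] (17 + (120 + 6))
step 13: [delta@1] (17 + 126)
step 14: [delta@root] 143

Answer: 143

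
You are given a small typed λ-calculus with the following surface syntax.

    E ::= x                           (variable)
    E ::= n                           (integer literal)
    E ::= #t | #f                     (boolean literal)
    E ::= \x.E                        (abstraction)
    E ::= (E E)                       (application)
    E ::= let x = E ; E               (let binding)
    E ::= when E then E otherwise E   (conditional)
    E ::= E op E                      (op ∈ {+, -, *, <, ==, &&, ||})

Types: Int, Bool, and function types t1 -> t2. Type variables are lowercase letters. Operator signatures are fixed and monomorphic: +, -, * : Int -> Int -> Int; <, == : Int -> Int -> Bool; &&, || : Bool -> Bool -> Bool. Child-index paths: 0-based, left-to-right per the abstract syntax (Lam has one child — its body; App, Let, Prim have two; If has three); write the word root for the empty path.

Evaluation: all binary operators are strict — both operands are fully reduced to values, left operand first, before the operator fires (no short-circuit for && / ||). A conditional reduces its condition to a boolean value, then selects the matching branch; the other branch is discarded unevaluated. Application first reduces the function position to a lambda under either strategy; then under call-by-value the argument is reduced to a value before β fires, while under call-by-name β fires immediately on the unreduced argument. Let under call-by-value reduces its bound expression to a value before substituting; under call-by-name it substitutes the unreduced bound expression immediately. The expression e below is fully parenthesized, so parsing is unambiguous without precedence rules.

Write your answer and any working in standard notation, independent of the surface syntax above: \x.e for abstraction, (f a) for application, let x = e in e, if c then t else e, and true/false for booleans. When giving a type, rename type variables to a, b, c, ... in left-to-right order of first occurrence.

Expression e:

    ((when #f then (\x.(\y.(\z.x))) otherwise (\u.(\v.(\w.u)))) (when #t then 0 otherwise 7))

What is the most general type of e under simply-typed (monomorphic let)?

Answer: a -> b -> Int

Derivation:
  unify Bool ~ Bool
x : a
\z._ : c -> a
\y._ : b -> c -> a
\x._ : a -> b -> c -> a
u : d
\w._ : f -> d
\v._ : e -> f -> d
\u._ : d -> e -> f -> d
  unify a -> b -> c -> a ~ d -> e -> f -> d
  unify a ~ d
  unify b -> c -> d ~ e -> f -> d
  unify b ~ e
  unify c -> d ~ f -> d
  unify c ~ f
  unify d ~ d
  unify Bool ~ Bool
  unify Int ~ Int
  unify d -> e -> f -> d ~ Int -> g
  unify d ~ Int
  unify e -> f -> Int ~ g
_ _ : e -> f -> Int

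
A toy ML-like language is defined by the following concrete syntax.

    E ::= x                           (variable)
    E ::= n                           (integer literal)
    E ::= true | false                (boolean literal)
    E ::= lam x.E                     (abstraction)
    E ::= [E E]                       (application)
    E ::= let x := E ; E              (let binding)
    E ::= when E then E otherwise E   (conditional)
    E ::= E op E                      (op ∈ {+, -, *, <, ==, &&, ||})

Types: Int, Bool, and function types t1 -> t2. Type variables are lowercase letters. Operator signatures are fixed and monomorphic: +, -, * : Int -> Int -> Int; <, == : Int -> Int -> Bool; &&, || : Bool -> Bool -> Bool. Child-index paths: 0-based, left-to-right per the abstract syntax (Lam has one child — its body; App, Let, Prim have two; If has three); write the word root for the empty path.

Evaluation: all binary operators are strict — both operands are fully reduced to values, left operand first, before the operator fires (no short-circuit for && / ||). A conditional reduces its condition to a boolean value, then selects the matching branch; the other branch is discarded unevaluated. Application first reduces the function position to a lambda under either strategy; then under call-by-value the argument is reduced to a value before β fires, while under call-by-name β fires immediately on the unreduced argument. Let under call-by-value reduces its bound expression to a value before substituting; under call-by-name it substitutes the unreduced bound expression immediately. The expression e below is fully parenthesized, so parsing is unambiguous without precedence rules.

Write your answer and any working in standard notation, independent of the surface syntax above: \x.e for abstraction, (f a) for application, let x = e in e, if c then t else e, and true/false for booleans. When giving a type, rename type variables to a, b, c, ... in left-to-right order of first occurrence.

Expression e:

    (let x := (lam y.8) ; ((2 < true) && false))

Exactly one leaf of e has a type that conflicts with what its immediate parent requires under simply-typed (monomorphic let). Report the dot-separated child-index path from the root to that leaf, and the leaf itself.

Answer: 1.0.1 : true

Working:
\y._ : a -> Int
let x : a -> Int
  unify Int ~ Int
  unify Bool ~ Int
  FAIL: mismatch Bool ~ Int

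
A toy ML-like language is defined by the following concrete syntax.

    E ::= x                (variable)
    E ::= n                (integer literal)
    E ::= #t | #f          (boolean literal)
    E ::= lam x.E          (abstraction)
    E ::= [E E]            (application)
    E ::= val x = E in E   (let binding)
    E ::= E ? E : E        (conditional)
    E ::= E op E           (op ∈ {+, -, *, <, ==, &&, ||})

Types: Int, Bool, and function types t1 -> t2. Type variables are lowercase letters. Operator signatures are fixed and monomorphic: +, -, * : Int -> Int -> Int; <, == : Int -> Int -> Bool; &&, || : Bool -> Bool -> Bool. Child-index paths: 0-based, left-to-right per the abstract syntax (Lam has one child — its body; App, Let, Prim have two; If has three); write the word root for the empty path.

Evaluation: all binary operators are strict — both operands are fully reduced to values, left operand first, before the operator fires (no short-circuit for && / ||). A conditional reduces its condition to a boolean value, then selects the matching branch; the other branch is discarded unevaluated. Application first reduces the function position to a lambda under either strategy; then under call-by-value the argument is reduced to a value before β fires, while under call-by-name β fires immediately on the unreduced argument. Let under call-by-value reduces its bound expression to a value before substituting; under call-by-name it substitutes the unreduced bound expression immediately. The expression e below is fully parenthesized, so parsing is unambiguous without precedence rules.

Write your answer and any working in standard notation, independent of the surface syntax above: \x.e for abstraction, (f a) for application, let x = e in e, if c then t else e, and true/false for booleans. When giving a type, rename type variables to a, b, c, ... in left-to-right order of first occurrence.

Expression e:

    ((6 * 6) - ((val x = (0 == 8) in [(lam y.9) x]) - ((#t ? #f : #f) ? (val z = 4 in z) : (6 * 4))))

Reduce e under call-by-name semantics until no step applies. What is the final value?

Answer: 51

Trace:
step 0: ((6 * 6) - ((let x = (0 == 8) in ((\y.9) x)) - (if (if true then false else false) then (let z = 4 in z) else (6 * 4))))
step 1: [delta@0] (36 - ((let x = (0 == 8) in ((\y.9) x)) - (if (if true then false else false) then (let z = 4 in z) else (6 * 4))))
step 2: [let@1.0] (36 - (((\y.9) (0 == 8)) - (if (if true then false else false) then (let z = 4 in z) else (6 * 4))))
step 3: [beta@1.0] (36 - (9 - (if (if true then false else false) then (let z = 4 in z) else (6 * 4))))
step 4: [if@1.1.0] (36 - (9 - (if false then (let z = 4 in z) else (6 * 4))))
step 5: [if@1.1] (36 - (9 - (6 * 4)))
step 6: [delta@1.1] (36 - (9 - 24))
step 7: [delta@1] (36 - -15)
step 8: [delta@root] 51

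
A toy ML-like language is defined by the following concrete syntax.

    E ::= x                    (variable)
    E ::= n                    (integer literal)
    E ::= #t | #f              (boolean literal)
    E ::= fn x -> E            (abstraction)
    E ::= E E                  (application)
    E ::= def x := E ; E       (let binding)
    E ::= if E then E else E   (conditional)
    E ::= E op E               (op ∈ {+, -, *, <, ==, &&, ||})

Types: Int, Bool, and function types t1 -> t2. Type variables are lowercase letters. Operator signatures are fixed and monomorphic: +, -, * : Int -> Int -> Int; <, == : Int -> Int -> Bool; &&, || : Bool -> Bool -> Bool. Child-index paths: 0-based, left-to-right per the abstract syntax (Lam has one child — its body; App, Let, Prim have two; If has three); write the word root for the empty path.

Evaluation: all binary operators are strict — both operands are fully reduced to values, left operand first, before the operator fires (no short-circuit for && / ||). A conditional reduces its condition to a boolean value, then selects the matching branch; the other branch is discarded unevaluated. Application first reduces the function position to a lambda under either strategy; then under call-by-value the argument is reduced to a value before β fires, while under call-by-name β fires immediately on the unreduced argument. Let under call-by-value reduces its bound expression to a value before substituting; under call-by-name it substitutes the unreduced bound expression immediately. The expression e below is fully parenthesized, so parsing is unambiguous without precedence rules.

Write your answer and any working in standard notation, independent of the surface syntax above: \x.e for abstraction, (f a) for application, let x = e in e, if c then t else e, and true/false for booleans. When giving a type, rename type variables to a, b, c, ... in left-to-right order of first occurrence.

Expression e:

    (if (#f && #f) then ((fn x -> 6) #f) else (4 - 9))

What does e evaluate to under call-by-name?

Derivation:
step 0: (if (false && false) then ((\x.6) false) else (4 - 9))
step 1: [delta@0] (if false then ((\x.6) false) else (4 - 9))
step 2: [if@root] (4 - 9)
step 3: [delta@root] -5

Answer: -5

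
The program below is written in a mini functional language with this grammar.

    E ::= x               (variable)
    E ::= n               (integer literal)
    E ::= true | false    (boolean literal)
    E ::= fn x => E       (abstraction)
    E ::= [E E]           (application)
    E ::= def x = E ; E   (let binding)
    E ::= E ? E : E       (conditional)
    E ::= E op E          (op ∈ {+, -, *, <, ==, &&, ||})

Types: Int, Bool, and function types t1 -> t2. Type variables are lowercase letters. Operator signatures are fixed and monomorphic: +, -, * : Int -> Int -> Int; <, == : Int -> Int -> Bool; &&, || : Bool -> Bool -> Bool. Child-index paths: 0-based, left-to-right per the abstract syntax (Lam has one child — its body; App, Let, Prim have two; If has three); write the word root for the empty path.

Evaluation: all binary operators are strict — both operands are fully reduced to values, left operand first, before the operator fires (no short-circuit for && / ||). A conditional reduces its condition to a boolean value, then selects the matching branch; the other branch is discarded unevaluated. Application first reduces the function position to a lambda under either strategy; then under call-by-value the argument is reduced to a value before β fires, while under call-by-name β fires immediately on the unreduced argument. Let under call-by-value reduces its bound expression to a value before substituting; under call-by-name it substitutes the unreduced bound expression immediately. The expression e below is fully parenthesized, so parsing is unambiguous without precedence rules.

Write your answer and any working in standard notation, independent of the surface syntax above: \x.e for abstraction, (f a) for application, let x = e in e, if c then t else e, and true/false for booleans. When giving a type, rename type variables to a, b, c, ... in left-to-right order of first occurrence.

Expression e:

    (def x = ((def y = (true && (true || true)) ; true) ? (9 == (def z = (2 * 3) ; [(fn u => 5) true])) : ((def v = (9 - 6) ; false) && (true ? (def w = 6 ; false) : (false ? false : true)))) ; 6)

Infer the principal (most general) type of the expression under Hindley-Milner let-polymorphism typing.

Answer: Int

Derivation:
  unify Bool ~ Bool
  unify Bool ~ Bool
  unify Bool ~ Bool
  unify Bool ~ Bool
let y : Bool
  unify Bool ~ Bool
  unify Int ~ Int
  unify Int ~ Int
  unify Int ~ Int
let z : Int
\u._ : a -> Int
  unify a -> Int ~ Bool -> b
  unify a ~ Bool
  unify Int ~ b
_ _ : Int
  unify Int ~ Int
  unify Int ~ Int
  unify Int ~ Int
let v : Int
  unify Bool ~ Bool
  unify Bool ~ Bool
let w : Int
  unify Bool ~ Bool
  unify Bool ~ Bool
  unify Bool ~ Bool
  unify Bool ~ Bool
  unify Bool ~ Bool
let x : Bool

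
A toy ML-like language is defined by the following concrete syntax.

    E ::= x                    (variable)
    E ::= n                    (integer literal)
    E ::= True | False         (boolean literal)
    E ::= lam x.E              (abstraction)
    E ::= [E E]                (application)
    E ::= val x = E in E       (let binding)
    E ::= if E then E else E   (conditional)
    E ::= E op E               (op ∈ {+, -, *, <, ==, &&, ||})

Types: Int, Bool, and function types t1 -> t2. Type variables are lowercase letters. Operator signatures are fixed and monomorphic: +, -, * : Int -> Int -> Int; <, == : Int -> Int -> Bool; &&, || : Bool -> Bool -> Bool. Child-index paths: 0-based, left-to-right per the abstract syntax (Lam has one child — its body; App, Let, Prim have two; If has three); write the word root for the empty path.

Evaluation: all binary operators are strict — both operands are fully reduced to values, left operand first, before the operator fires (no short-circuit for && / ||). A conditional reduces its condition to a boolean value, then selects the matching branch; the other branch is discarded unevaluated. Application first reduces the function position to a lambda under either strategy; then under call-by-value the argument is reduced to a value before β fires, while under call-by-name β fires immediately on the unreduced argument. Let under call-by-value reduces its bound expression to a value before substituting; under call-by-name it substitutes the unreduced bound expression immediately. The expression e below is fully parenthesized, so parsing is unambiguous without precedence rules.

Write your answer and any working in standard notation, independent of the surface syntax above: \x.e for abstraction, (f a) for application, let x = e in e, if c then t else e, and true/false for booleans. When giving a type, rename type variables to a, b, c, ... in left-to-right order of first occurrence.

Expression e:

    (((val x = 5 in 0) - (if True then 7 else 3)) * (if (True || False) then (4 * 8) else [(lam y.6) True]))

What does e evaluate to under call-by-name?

Working:
step 0: (((let x = 5 in 0) - (if true then 7 else 3)) * (if (true || false) then (4 * 8) else ((\y.6) true)))
step 1: [let@0.0] ((0 - (if true then 7 else 3)) * (if (true || false) then (4 * 8) else ((\y.6) true)))
step 2: [if@0.1] ((0 - 7) * (if (true || false) then (4 * 8) else ((\y.6) true)))
step 3: [delta@0] (-7 * (if (true || false) then (4 * 8) else ((\y.6) true)))
step 4: [delta@1.0] (-7 * (if true then (4 * 8) else ((\y.6) true)))
step 5: [if@1] (-7 * (4 * 8))
step 6: [delta@1] (-7 * 32)
step 7: [delta@root] -224

Answer: -224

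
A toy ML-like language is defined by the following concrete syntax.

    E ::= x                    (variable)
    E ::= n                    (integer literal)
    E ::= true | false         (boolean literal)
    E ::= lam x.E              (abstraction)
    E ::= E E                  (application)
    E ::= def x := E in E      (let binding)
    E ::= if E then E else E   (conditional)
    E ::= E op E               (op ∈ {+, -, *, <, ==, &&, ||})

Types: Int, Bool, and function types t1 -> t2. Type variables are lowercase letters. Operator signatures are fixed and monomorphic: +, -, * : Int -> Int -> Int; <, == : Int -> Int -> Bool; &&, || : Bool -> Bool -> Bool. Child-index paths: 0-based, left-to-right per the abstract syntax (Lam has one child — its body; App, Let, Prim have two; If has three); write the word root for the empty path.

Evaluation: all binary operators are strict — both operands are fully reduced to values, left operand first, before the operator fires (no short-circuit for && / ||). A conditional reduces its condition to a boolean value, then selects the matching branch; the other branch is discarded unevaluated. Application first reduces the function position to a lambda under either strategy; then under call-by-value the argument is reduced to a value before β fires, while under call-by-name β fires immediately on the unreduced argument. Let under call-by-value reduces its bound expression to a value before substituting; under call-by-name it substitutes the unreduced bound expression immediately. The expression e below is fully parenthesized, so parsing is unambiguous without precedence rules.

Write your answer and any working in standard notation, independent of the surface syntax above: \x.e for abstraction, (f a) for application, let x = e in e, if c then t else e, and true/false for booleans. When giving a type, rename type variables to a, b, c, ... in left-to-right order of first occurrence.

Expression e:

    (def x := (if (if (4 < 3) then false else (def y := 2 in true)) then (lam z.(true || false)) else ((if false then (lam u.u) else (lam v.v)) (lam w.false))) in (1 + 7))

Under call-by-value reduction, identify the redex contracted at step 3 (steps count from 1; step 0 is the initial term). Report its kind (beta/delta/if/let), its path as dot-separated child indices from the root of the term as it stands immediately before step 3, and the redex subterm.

Answer: let at 0.0 : (let y = 2 in true)

Derivation:
step 0: (let x = (if (if (4 < 3) then false else (let y = 2 in true)) then (\z.(true || false)) else ((if false then (\u.u) else (\v.v)) (\w.false))) in (1 + 7))
step 1: [delta@0.0.0] (let x = (if (if false then false else (let y = 2 in true)) then (\z.(true || false)) else ((if false then (\u.u) else (\v.v)) (\w.false))) in (1 + 7))
step 2: [if@0.0] (let x = (if (let y = 2 in true) then (\z.(true || false)) else ((if false then (\u.u) else (\v.v)) (\w.false))) in (1 + 7))
step 3: [let@0.0] (let x = (if true then (\z.(true || false)) else ((if false then (\u.u) else (\v.v)) (\w.false))) in (1 + 7))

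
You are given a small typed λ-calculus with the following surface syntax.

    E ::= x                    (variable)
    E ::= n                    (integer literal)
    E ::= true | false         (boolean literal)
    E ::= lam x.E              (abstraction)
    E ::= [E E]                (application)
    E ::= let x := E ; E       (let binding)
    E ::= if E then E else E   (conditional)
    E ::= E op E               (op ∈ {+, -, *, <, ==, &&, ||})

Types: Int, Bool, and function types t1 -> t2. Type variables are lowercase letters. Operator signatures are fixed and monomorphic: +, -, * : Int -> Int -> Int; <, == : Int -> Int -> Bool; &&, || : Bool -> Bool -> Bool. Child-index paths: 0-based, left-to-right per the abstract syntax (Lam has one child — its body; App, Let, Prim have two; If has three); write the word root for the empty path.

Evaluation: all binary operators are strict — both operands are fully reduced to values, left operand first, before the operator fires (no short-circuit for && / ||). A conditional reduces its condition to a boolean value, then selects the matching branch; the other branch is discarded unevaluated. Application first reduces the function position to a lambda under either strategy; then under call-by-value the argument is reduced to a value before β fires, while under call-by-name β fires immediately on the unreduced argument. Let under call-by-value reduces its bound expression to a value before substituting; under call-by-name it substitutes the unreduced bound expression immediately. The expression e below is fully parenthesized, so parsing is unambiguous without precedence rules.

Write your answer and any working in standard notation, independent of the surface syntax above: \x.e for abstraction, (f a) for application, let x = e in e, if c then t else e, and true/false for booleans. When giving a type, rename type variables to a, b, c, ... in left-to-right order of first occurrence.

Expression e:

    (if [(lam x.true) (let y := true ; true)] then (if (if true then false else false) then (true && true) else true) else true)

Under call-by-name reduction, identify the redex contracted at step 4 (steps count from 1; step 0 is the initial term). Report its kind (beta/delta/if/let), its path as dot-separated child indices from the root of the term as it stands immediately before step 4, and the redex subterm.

Derivation:
step 0: (if ((\x.true) (let y = true in true)) then (if (if true then false else false) then (true && true) else true) else true)
step 1: [beta@0] (if true then (if (if true then false else false) then (true && true) else true) else true)
step 2: [if@root] (if (if true then false else false) then (true && true) else true)
step 3: [if@0] (if false then (true && true) else true)
step 4: [if@root] true

Answer: if at root : (if false then (true && true) else true)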